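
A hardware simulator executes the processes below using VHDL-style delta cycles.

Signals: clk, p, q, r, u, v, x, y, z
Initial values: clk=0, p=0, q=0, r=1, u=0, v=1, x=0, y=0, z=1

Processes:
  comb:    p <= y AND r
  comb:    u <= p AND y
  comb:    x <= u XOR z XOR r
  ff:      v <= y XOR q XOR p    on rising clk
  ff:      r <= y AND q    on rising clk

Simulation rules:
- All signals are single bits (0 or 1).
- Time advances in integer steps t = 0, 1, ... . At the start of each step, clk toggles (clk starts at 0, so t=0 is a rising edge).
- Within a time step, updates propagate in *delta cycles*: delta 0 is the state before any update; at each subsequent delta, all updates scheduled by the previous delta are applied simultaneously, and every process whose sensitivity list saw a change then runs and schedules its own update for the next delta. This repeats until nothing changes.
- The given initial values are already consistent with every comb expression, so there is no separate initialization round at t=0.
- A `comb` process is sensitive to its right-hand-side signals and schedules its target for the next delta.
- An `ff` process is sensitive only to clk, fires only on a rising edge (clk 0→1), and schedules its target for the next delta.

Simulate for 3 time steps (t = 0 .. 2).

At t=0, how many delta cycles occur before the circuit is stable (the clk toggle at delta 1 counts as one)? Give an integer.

[bits: v,y,p,z,q,clk,x,r,u]
t=0: Δ0=100100010 Δ1=100101010 Δ2=000101000 Δ3=000101100 | 3Δ
t=1: Δ0=000101100 Δ1=000100100 | 1Δ
t=2: Δ0=000100100 Δ1=000101100 | 1Δ

3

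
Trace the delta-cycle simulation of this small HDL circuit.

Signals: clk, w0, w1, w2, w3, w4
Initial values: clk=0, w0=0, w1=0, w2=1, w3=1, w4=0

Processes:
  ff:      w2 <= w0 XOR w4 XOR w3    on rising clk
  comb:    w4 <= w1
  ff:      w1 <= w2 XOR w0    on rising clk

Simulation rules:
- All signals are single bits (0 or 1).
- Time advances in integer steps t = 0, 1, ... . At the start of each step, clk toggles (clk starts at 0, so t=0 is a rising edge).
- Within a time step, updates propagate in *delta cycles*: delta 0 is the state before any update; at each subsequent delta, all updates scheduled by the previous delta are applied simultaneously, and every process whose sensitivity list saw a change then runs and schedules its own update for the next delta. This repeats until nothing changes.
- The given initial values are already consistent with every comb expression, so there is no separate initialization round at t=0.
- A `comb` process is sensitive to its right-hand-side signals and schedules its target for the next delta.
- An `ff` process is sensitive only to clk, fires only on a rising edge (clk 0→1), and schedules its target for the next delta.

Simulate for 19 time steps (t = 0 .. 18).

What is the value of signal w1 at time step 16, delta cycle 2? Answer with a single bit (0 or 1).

t0.Δ0 w3=1 w1=0 w4=0 clk=0 w2=1 w0=0
t0.Δ1 w3=1 w1=0 w4=0 clk=1 w2=1 w0=0
t0.Δ2 w3=1 w1=1 w4=0 clk=1 w2=1 w0=0
t0.Δ3 w3=1 w1=1 w4=1 clk=1 w2=1 w0=0
t1.Δ0 w3=1 w1=1 w4=1 clk=1 w2=1 w0=0
t1.Δ1 w3=1 w1=1 w4=1 clk=0 w2=1 w0=0
t2.Δ0 w3=1 w1=1 w4=1 clk=0 w2=1 w0=0
t2.Δ1 w3=1 w1=1 w4=1 clk=1 w2=1 w0=0
t2.Δ2 w3=1 w1=1 w4=1 clk=1 w2=0 w0=0
t3.Δ0 w3=1 w1=1 w4=1 clk=1 w2=0 w0=0
t3.Δ1 w3=1 w1=1 w4=1 clk=0 w2=0 w0=0
t4.Δ0 w3=1 w1=1 w4=1 clk=0 w2=0 w0=0
t4.Δ1 w3=1 w1=1 w4=1 clk=1 w2=0 w0=0
t4.Δ2 w3=1 w1=0 w4=1 clk=1 w2=0 w0=0
t4.Δ3 w3=1 w1=0 w4=0 clk=1 w2=0 w0=0
t5.Δ0 w3=1 w1=0 w4=0 clk=1 w2=0 w0=0
t5.Δ1 w3=1 w1=0 w4=0 clk=0 w2=0 w0=0
t6.Δ0 w3=1 w1=0 w4=0 clk=0 w2=0 w0=0
t6.Δ1 w3=1 w1=0 w4=0 clk=1 w2=0 w0=0
t6.Δ2 w3=1 w1=0 w4=0 clk=1 w2=1 w0=0
t7.Δ0 w3=1 w1=0 w4=0 clk=1 w2=1 w0=0
t7.Δ1 w3=1 w1=0 w4=0 clk=0 w2=1 w0=0
t8.Δ0 w3=1 w1=0 w4=0 clk=0 w2=1 w0=0
t8.Δ1 w3=1 w1=0 w4=0 clk=1 w2=1 w0=0
t8.Δ2 w3=1 w1=1 w4=0 clk=1 w2=1 w0=0
t8.Δ3 w3=1 w1=1 w4=1 clk=1 w2=1 w0=0
t9.Δ0 w3=1 w1=1 w4=1 clk=1 w2=1 w0=0
t9.Δ1 w3=1 w1=1 w4=1 clk=0 w2=1 w0=0
t10.Δ0 w3=1 w1=1 w4=1 clk=0 w2=1 w0=0
t10.Δ1 w3=1 w1=1 w4=1 clk=1 w2=1 w0=0
t10.Δ2 w3=1 w1=1 w4=1 clk=1 w2=0 w0=0
t11.Δ0 w3=1 w1=1 w4=1 clk=1 w2=0 w0=0
t11.Δ1 w3=1 w1=1 w4=1 clk=0 w2=0 w0=0
t12.Δ0 w3=1 w1=1 w4=1 clk=0 w2=0 w0=0
t12.Δ1 w3=1 w1=1 w4=1 clk=1 w2=0 w0=0
t12.Δ2 w3=1 w1=0 w4=1 clk=1 w2=0 w0=0
t12.Δ3 w3=1 w1=0 w4=0 clk=1 w2=0 w0=0
t13.Δ0 w3=1 w1=0 w4=0 clk=1 w2=0 w0=0
t13.Δ1 w3=1 w1=0 w4=0 clk=0 w2=0 w0=0
t14.Δ0 w3=1 w1=0 w4=0 clk=0 w2=0 w0=0
t14.Δ1 w3=1 w1=0 w4=0 clk=1 w2=0 w0=0
t14.Δ2 w3=1 w1=0 w4=0 clk=1 w2=1 w0=0
t15.Δ0 w3=1 w1=0 w4=0 clk=1 w2=1 w0=0
t15.Δ1 w3=1 w1=0 w4=0 clk=0 w2=1 w0=0
t16.Δ0 w3=1 w1=0 w4=0 clk=0 w2=1 w0=0
t16.Δ1 w3=1 w1=0 w4=0 clk=1 w2=1 w0=0
t16.Δ2 w3=1 w1=1 w4=0 clk=1 w2=1 w0=0
t16.Δ3 w3=1 w1=1 w4=1 clk=1 w2=1 w0=0
t17.Δ0 w3=1 w1=1 w4=1 clk=1 w2=1 w0=0
t17.Δ1 w3=1 w1=1 w4=1 clk=0 w2=1 w0=0
t18.Δ0 w3=1 w1=1 w4=1 clk=0 w2=1 w0=0
t18.Δ1 w3=1 w1=1 w4=1 clk=1 w2=1 w0=0
t18.Δ2 w3=1 w1=1 w4=1 clk=1 w2=0 w0=0

1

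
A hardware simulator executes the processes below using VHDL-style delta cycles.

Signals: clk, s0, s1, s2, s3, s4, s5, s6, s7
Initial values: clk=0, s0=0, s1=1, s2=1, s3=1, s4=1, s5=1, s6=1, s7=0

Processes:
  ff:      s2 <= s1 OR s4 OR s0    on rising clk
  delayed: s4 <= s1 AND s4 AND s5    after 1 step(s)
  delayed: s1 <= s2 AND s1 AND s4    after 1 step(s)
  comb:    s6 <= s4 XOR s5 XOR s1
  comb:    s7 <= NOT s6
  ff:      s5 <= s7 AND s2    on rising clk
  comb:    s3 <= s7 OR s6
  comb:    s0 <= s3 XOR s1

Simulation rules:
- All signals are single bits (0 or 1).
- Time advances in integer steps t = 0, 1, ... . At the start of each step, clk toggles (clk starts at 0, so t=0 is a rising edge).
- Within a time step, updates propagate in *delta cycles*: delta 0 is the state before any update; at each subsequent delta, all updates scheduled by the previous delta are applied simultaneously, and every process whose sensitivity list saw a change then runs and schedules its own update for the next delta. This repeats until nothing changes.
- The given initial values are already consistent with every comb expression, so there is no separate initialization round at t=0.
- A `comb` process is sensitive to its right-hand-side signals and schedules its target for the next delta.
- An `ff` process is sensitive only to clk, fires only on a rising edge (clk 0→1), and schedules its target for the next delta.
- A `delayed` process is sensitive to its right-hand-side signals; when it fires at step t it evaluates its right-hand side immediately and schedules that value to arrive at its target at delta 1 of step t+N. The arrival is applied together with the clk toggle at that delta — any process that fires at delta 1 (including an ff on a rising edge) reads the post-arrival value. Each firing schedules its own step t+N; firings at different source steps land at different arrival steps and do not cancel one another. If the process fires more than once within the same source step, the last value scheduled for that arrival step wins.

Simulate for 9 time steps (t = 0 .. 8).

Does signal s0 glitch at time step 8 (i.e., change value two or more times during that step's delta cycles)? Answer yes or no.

t0.Δ0 s0=0 clk=0 s7=0 s6=1 s4=1 s3=1 s5=1 s1=1 s2=1
t0.Δ1 s0=0 clk=1 s7=0 s6=1 s4=1 s3=1 s5=1 s1=1 s2=1
t0.Δ2 s0=0 clk=1 s7=0 s6=1 s4=1 s3=1 s5=0 s1=1 s2=1
t0.Δ3 s0=0 clk=1 s7=0 s6=0 s4=1 s3=1 s5=0 s1=1 s2=1
t0.Δ4 s0=0 clk=1 s7=1 s6=0 s4=1 s3=0 s5=0 s1=1 s2=1
t0.Δ5 s0=1 clk=1 s7=1 s6=0 s4=1 s3=1 s5=0 s1=1 s2=1
t0.Δ6 s0=0 clk=1 s7=1 s6=0 s4=1 s3=1 s5=0 s1=1 s2=1
t1.Δ0 s0=0 clk=1 s7=1 s6=0 s4=1 s3=1 s5=0 s1=1 s2=1
t1.Δ1 s0=0 clk=0 s7=1 s6=0 s4=0 s3=1 s5=0 s1=1 s2=1
t1.Δ2 s0=0 clk=0 s7=1 s6=1 s4=0 s3=1 s5=0 s1=1 s2=1
t1.Δ3 s0=0 clk=0 s7=0 s6=1 s4=0 s3=1 s5=0 s1=1 s2=1
t2.Δ0 s0=0 clk=0 s7=0 s6=1 s4=0 s3=1 s5=0 s1=1 s2=1
t2.Δ1 s0=0 clk=1 s7=0 s6=1 s4=0 s3=1 s5=0 s1=0 s2=1
t2.Δ2 s0=1 clk=1 s7=0 s6=0 s4=0 s3=1 s5=0 s1=0 s2=0
t2.Δ3 s0=1 clk=1 s7=1 s6=0 s4=0 s3=0 s5=0 s1=0 s2=0
t2.Δ4 s0=0 clk=1 s7=1 s6=0 s4=0 s3=1 s5=0 s1=0 s2=0
t2.Δ5 s0=1 clk=1 s7=1 s6=0 s4=0 s3=1 s5=0 s1=0 s2=0
t3.Δ0 s0=1 clk=1 s7=1 s6=0 s4=0 s3=1 s5=0 s1=0 s2=0
t3.Δ1 s0=1 clk=0 s7=1 s6=0 s4=0 s3=1 s5=0 s1=0 s2=0
t4.Δ0 s0=1 clk=0 s7=1 s6=0 s4=0 s3=1 s5=0 s1=0 s2=0
t4.Δ1 s0=1 clk=1 s7=1 s6=0 s4=0 s3=1 s5=0 s1=0 s2=0
t4.Δ2 s0=1 clk=1 s7=1 s6=0 s4=0 s3=1 s5=0 s1=0 s2=1
t5.Δ0 s0=1 clk=1 s7=1 s6=0 s4=0 s3=1 s5=0 s1=0 s2=1
t5.Δ1 s0=1 clk=0 s7=1 s6=0 s4=0 s3=1 s5=0 s1=0 s2=1
t6.Δ0 s0=1 clk=0 s7=1 s6=0 s4=0 s3=1 s5=0 s1=0 s2=1
t6.Δ1 s0=1 clk=1 s7=1 s6=0 s4=0 s3=1 s5=0 s1=0 s2=1
t6.Δ2 s0=1 clk=1 s7=1 s6=0 s4=0 s3=1 s5=1 s1=0 s2=1
t6.Δ3 s0=1 clk=1 s7=1 s6=1 s4=0 s3=1 s5=1 s1=0 s2=1
t6.Δ4 s0=1 clk=1 s7=0 s6=1 s4=0 s3=1 s5=1 s1=0 s2=1
t7.Δ0 s0=1 clk=1 s7=0 s6=1 s4=0 s3=1 s5=1 s1=0 s2=1
t7.Δ1 s0=1 clk=0 s7=0 s6=1 s4=0 s3=1 s5=1 s1=0 s2=1
t8.Δ0 s0=1 clk=0 s7=0 s6=1 s4=0 s3=1 s5=1 s1=0 s2=1
t8.Δ1 s0=1 clk=1 s7=0 s6=1 s4=0 s3=1 s5=1 s1=0 s2=1
t8.Δ2 s0=1 clk=1 s7=0 s6=1 s4=0 s3=1 s5=0 s1=0 s2=1
t8.Δ3 s0=1 clk=1 s7=0 s6=0 s4=0 s3=1 s5=0 s1=0 s2=1
t8.Δ4 s0=1 clk=1 s7=1 s6=0 s4=0 s3=0 s5=0 s1=0 s2=1
t8.Δ5 s0=0 clk=1 s7=1 s6=0 s4=0 s3=1 s5=0 s1=0 s2=1
t8.Δ6 s0=1 clk=1 s7=1 s6=0 s4=0 s3=1 s5=0 s1=0 s2=1

yes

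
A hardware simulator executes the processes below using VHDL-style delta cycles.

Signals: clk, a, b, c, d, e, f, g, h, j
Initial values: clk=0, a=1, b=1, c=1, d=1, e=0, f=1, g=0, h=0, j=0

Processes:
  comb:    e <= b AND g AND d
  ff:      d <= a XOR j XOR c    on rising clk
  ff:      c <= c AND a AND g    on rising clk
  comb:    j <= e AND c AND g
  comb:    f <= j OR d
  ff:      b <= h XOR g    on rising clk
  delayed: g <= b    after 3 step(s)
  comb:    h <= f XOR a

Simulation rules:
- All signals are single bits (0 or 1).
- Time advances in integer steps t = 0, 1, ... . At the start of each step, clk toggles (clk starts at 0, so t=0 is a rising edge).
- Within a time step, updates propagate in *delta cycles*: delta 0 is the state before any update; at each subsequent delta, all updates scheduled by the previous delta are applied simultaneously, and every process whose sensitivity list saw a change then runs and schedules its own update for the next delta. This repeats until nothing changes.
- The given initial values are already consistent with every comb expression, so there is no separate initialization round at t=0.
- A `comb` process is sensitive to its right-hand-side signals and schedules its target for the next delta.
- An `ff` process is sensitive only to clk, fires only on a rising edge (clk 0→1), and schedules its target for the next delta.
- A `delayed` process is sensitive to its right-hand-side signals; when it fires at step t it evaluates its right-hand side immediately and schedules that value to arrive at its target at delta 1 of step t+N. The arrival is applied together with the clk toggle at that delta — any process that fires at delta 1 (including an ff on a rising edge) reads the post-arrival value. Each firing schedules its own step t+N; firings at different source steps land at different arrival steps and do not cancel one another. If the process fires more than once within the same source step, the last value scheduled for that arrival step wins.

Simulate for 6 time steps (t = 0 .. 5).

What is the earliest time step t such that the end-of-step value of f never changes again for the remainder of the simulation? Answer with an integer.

2

t0.Δ0 a=1 f=1 clk=0 j=0 c=1 e=0 b=1 h=0 d=1 g=0
t0.Δ1 a=1 f=1 clk=1 j=0 c=1 e=0 b=1 h=0 d=1 g=0
t0.Δ2 a=1 f=1 clk=1 j=0 c=0 e=0 b=0 h=0 d=0 g=0
t0.Δ3 a=1 f=0 clk=1 j=0 c=0 e=0 b=0 h=0 d=0 g=0
t0.Δ4 a=1 f=0 clk=1 j=0 c=0 e=0 b=0 h=1 d=0 g=0
t1.Δ0 a=1 f=0 clk=1 j=0 c=0 e=0 b=0 h=1 d=0 g=0
t1.Δ1 a=1 f=0 clk=0 j=0 c=0 e=0 b=0 h=1 d=0 g=0
t2.Δ0 a=1 f=0 clk=0 j=0 c=0 e=0 b=0 h=1 d=0 g=0
t2.Δ1 a=1 f=0 clk=1 j=0 c=0 e=0 b=0 h=1 d=0 g=0
t2.Δ2 a=1 f=0 clk=1 j=0 c=0 e=0 b=1 h=1 d=1 g=0
t2.Δ3 a=1 f=1 clk=1 j=0 c=0 e=0 b=1 h=1 d=1 g=0
t2.Δ4 a=1 f=1 clk=1 j=0 c=0 e=0 b=1 h=0 d=1 g=0
t3.Δ0 a=1 f=1 clk=1 j=0 c=0 e=0 b=1 h=0 d=1 g=0
t3.Δ1 a=1 f=1 clk=0 j=0 c=0 e=0 b=1 h=0 d=1 g=0
t4.Δ0 a=1 f=1 clk=0 j=0 c=0 e=0 b=1 h=0 d=1 g=0
t4.Δ1 a=1 f=1 clk=1 j=0 c=0 e=0 b=1 h=0 d=1 g=0
t4.Δ2 a=1 f=1 clk=1 j=0 c=0 e=0 b=0 h=0 d=1 g=0
t5.Δ0 a=1 f=1 clk=1 j=0 c=0 e=0 b=0 h=0 d=1 g=0
t5.Δ1 a=1 f=1 clk=0 j=0 c=0 e=0 b=0 h=0 d=1 g=1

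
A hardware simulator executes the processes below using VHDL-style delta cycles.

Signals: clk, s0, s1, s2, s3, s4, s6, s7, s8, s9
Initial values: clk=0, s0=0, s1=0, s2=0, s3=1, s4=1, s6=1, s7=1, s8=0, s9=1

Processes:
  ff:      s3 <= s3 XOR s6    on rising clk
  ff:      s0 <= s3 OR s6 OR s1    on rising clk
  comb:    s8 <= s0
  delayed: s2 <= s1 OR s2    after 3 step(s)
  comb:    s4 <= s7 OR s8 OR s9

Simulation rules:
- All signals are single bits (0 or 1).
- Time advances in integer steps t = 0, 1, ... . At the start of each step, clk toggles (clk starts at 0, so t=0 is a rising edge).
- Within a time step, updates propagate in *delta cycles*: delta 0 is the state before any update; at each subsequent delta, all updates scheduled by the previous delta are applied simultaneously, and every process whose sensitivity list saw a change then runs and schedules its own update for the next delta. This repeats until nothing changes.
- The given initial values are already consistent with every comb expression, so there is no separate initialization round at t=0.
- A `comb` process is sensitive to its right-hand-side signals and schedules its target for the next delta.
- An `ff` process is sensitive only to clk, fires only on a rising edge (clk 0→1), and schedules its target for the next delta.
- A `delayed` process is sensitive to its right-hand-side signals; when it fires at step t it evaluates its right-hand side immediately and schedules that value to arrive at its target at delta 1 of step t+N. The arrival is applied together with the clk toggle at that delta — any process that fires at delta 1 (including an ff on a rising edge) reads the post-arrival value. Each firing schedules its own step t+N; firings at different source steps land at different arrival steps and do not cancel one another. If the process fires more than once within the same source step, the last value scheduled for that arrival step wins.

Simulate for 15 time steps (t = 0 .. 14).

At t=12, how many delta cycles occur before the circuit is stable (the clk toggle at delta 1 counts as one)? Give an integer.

2

[bits: s1,s7,s9,clk,s3,s0,s4,s6,s2,s8]
t=0: Δ0=0110101100 Δ1=0111101100 Δ2=0111011100 Δ3=0111011101 | 3Δ
t=1: Δ0=0111011101 Δ1=0110011101 | 1Δ
t=2: Δ0=0110011101 Δ1=0111011101 Δ2=0111111101 | 2Δ
t=3: Δ0=0111111101 Δ1=0110111101 | 1Δ
t=4: Δ0=0110111101 Δ1=0111111101 Δ2=0111011101 | 2Δ
t=5: Δ0=0111011101 Δ1=0110011101 | 1Δ
t=6: Δ0=0110011101 Δ1=0111011101 Δ2=0111111101 | 2Δ
t=7: Δ0=0111111101 Δ1=0110111101 | 1Δ
t=8: Δ0=0110111101 Δ1=0111111101 Δ2=0111011101 | 2Δ
t=9: Δ0=0111011101 Δ1=0110011101 | 1Δ
t=10: Δ0=0110011101 Δ1=0111011101 Δ2=0111111101 | 2Δ
t=11: Δ0=0111111101 Δ1=0110111101 | 1Δ
t=12: Δ0=0110111101 Δ1=0111111101 Δ2=0111011101 | 2Δ
t=13: Δ0=0111011101 Δ1=0110011101 | 1Δ
t=14: Δ0=0110011101 Δ1=0111011101 Δ2=0111111101 | 2Δ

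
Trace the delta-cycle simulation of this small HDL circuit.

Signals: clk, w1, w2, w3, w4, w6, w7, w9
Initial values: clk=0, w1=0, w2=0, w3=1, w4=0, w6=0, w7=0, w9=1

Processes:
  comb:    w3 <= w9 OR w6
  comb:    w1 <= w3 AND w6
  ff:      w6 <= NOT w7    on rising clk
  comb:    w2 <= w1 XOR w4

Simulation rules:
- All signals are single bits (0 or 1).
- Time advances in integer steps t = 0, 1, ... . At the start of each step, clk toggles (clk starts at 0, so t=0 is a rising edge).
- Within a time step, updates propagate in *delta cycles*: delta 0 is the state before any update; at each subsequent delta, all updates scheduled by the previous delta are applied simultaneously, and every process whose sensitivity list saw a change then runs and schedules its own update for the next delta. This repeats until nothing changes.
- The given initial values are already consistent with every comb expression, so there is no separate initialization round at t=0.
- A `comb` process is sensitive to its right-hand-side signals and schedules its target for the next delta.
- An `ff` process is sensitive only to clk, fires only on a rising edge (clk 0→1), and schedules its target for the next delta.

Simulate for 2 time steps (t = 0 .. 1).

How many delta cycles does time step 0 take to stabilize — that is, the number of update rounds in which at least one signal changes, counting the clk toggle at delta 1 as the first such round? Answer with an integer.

4

t=0 Δ0: w2=0 w7=0 w1=0 clk=0 w3=1 w4=0 w9=1 w6=0
  Δ1: clk:0→1
  Δ2: w6:0→1
  Δ3: w1:0→1
  Δ4: w2:0→1
  (4Δ to stable)
t=1 Δ0: w2=1 w7=0 w1=1 clk=1 w3=1 w4=0 w9=1 w6=1
  Δ1: clk:1→0
  (1Δ to stable)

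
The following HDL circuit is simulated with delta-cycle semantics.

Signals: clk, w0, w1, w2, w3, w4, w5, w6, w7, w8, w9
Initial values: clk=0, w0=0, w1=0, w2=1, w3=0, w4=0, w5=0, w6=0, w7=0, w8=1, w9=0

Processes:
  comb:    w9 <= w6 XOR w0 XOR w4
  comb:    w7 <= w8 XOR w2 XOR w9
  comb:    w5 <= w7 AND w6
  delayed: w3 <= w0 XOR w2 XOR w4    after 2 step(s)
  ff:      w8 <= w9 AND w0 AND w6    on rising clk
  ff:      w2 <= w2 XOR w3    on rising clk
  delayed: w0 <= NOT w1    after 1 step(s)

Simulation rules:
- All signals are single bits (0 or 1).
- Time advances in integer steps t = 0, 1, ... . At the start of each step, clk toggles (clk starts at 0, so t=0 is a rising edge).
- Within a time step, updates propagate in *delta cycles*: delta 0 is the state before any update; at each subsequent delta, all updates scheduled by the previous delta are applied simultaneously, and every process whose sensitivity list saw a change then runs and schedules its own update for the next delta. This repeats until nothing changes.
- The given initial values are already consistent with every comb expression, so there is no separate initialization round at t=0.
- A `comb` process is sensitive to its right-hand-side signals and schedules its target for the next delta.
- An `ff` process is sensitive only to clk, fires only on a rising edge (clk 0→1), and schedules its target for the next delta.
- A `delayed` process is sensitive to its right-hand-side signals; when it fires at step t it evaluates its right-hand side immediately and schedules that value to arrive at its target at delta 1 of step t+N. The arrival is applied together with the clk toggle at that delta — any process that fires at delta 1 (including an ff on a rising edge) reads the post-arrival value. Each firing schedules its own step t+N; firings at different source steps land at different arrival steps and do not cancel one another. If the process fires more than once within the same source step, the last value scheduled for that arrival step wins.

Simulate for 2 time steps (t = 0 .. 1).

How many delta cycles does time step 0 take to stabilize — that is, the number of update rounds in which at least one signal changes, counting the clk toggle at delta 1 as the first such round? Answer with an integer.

3

t0.Δ0 clk=0 w7=0 w4=0 w6=0 w9=0 w0=0 w2=1 w1=0 w3=0 w5=0 w8=1
t0.Δ1 clk=1 w7=0 w4=0 w6=0 w9=0 w0=0 w2=1 w1=0 w3=0 w5=0 w8=1
t0.Δ2 clk=1 w7=0 w4=0 w6=0 w9=0 w0=0 w2=1 w1=0 w3=0 w5=0 w8=0
t0.Δ3 clk=1 w7=1 w4=0 w6=0 w9=0 w0=0 w2=1 w1=0 w3=0 w5=0 w8=0
t1.Δ0 clk=1 w7=1 w4=0 w6=0 w9=0 w0=0 w2=1 w1=0 w3=0 w5=0 w8=0
t1.Δ1 clk=0 w7=1 w4=0 w6=0 w9=0 w0=0 w2=1 w1=0 w3=0 w5=0 w8=0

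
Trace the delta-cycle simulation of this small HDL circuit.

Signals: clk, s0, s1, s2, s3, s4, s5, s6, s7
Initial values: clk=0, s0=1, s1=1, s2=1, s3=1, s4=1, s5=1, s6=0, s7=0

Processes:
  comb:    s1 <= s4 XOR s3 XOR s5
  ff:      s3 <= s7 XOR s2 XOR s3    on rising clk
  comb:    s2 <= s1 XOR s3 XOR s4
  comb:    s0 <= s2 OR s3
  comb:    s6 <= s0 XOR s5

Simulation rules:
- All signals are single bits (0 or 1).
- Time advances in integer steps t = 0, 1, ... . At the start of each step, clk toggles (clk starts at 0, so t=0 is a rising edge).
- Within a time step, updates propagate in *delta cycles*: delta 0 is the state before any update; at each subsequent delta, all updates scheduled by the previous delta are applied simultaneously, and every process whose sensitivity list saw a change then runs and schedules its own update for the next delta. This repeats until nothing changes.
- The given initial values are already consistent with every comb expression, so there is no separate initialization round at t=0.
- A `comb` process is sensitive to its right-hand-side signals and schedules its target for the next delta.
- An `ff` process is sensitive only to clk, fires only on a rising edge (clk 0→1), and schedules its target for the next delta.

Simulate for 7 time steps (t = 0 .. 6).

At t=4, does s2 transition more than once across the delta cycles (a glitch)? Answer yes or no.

yes

t0.Δ0 s4=1 clk=0 s2=1 s6=0 s3=1 s0=1 s7=0 s1=1 s5=1
t0.Δ1 s4=1 clk=1 s2=1 s6=0 s3=1 s0=1 s7=0 s1=1 s5=1
t0.Δ2 s4=1 clk=1 s2=1 s6=0 s3=0 s0=1 s7=0 s1=1 s5=1
t0.Δ3 s4=1 clk=1 s2=0 s6=0 s3=0 s0=1 s7=0 s1=0 s5=1
t0.Δ4 s4=1 clk=1 s2=1 s6=0 s3=0 s0=0 s7=0 s1=0 s5=1
t0.Δ5 s4=1 clk=1 s2=1 s6=1 s3=0 s0=1 s7=0 s1=0 s5=1
t0.Δ6 s4=1 clk=1 s2=1 s6=0 s3=0 s0=1 s7=0 s1=0 s5=1
t1.Δ0 s4=1 clk=1 s2=1 s6=0 s3=0 s0=1 s7=0 s1=0 s5=1
t1.Δ1 s4=1 clk=0 s2=1 s6=0 s3=0 s0=1 s7=0 s1=0 s5=1
t2.Δ0 s4=1 clk=0 s2=1 s6=0 s3=0 s0=1 s7=0 s1=0 s5=1
t2.Δ1 s4=1 clk=1 s2=1 s6=0 s3=0 s0=1 s7=0 s1=0 s5=1
t2.Δ2 s4=1 clk=1 s2=1 s6=0 s3=1 s0=1 s7=0 s1=0 s5=1
t2.Δ3 s4=1 clk=1 s2=0 s6=0 s3=1 s0=1 s7=0 s1=1 s5=1
t2.Δ4 s4=1 clk=1 s2=1 s6=0 s3=1 s0=1 s7=0 s1=1 s5=1
t3.Δ0 s4=1 clk=1 s2=1 s6=0 s3=1 s0=1 s7=0 s1=1 s5=1
t3.Δ1 s4=1 clk=0 s2=1 s6=0 s3=1 s0=1 s7=0 s1=1 s5=1
t4.Δ0 s4=1 clk=0 s2=1 s6=0 s3=1 s0=1 s7=0 s1=1 s5=1
t4.Δ1 s4=1 clk=1 s2=1 s6=0 s3=1 s0=1 s7=0 s1=1 s5=1
t4.Δ2 s4=1 clk=1 s2=1 s6=0 s3=0 s0=1 s7=0 s1=1 s5=1
t4.Δ3 s4=1 clk=1 s2=0 s6=0 s3=0 s0=1 s7=0 s1=0 s5=1
t4.Δ4 s4=1 clk=1 s2=1 s6=0 s3=0 s0=0 s7=0 s1=0 s5=1
t4.Δ5 s4=1 clk=1 s2=1 s6=1 s3=0 s0=1 s7=0 s1=0 s5=1
t4.Δ6 s4=1 clk=1 s2=1 s6=0 s3=0 s0=1 s7=0 s1=0 s5=1
t5.Δ0 s4=1 clk=1 s2=1 s6=0 s3=0 s0=1 s7=0 s1=0 s5=1
t5.Δ1 s4=1 clk=0 s2=1 s6=0 s3=0 s0=1 s7=0 s1=0 s5=1
t6.Δ0 s4=1 clk=0 s2=1 s6=0 s3=0 s0=1 s7=0 s1=0 s5=1
t6.Δ1 s4=1 clk=1 s2=1 s6=0 s3=0 s0=1 s7=0 s1=0 s5=1
t6.Δ2 s4=1 clk=1 s2=1 s6=0 s3=1 s0=1 s7=0 s1=0 s5=1
t6.Δ3 s4=1 clk=1 s2=0 s6=0 s3=1 s0=1 s7=0 s1=1 s5=1
t6.Δ4 s4=1 clk=1 s2=1 s6=0 s3=1 s0=1 s7=0 s1=1 s5=1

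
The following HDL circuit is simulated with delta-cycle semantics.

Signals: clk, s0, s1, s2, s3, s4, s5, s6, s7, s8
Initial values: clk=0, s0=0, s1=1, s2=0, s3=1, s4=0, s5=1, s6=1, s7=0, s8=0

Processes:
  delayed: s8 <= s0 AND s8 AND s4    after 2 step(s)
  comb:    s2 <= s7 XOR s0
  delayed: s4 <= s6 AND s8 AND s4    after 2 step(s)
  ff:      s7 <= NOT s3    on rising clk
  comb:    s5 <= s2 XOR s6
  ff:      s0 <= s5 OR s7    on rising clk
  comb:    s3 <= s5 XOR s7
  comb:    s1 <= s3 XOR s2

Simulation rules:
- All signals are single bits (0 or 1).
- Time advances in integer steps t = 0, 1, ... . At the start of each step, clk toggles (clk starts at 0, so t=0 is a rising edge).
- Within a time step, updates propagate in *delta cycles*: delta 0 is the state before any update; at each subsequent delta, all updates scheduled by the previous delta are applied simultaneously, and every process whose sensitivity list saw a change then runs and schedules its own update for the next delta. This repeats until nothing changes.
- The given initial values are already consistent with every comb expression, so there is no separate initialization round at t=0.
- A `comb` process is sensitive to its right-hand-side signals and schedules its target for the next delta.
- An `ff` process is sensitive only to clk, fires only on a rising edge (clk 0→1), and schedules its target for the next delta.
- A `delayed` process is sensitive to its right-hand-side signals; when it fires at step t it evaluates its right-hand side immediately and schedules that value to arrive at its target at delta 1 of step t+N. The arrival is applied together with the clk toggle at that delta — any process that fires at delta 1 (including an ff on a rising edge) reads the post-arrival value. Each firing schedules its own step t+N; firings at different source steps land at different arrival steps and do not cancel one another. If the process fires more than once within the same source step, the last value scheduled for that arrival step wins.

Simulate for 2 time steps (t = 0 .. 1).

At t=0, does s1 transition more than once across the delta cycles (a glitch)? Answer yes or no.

[bits: s3,clk,s5,s1,s0,s2,s7,s6,s8,s4]
t=0: Δ0=1011000100 Δ1=1111000100 Δ2=1111100100 Δ3=1111110100 Δ4=1100110100 Δ5=0100110100 Δ6=0101110100 | 6Δ
t=1: Δ0=0101110100 Δ1=0001110100 | 1Δ

yes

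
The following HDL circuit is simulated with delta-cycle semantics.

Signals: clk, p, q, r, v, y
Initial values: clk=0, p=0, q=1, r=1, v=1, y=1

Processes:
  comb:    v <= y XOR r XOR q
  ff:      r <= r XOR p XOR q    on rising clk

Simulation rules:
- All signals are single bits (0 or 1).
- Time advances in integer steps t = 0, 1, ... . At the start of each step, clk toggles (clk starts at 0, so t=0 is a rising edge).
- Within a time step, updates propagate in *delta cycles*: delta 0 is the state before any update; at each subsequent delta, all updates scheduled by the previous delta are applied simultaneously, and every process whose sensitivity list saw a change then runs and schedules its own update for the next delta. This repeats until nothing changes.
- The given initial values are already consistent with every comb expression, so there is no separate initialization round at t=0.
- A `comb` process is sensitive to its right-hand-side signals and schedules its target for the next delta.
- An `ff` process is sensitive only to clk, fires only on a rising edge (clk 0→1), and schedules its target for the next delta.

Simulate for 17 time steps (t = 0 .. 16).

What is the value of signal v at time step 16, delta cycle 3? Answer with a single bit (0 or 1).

0

[bits: clk,p,q,y,v,r]
t=0: Δ0=001111 Δ1=101111 Δ2=101110 Δ3=101100 | 3Δ
t=1: Δ0=101100 Δ1=001100 | 1Δ
t=2: Δ0=001100 Δ1=101100 Δ2=101101 Δ3=101111 | 3Δ
t=3: Δ0=101111 Δ1=001111 | 1Δ
t=4: Δ0=001111 Δ1=101111 Δ2=101110 Δ3=101100 | 3Δ
t=5: Δ0=101100 Δ1=001100 | 1Δ
t=6: Δ0=001100 Δ1=101100 Δ2=101101 Δ3=101111 | 3Δ
t=7: Δ0=101111 Δ1=001111 | 1Δ
t=8: Δ0=001111 Δ1=101111 Δ2=101110 Δ3=101100 | 3Δ
t=9: Δ0=101100 Δ1=001100 | 1Δ
t=10: Δ0=001100 Δ1=101100 Δ2=101101 Δ3=101111 | 3Δ
t=11: Δ0=101111 Δ1=001111 | 1Δ
t=12: Δ0=001111 Δ1=101111 Δ2=101110 Δ3=101100 | 3Δ
t=13: Δ0=101100 Δ1=001100 | 1Δ
t=14: Δ0=001100 Δ1=101100 Δ2=101101 Δ3=101111 | 3Δ
t=15: Δ0=101111 Δ1=001111 | 1Δ
t=16: Δ0=001111 Δ1=101111 Δ2=101110 Δ3=101100 | 3Δ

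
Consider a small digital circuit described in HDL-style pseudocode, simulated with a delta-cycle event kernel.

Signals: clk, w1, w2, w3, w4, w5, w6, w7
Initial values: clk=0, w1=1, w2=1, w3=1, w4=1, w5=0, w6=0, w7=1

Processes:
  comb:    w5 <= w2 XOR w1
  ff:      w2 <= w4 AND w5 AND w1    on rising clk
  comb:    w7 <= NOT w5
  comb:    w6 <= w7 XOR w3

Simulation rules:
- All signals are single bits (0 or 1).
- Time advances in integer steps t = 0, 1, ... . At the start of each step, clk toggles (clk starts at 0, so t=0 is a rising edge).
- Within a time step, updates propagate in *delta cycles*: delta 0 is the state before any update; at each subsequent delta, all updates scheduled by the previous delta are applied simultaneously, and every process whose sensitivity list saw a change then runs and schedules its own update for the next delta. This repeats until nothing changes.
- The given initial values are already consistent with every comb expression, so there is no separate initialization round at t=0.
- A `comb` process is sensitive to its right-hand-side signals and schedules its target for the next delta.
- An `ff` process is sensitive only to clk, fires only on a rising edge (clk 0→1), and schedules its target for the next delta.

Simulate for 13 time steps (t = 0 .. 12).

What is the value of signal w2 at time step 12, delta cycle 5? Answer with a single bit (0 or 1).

0

[bits: w5,w6,w7,w4,clk,w1,w3,w2]
t=0: Δ0=00110111 Δ1=00111111 Δ2=00111110 Δ3=10111110 Δ4=10011110 Δ5=11011110 | 5Δ
t=1: Δ0=11011110 Δ1=11010110 | 1Δ
t=2: Δ0=11010110 Δ1=11011110 Δ2=11011111 Δ3=01011111 Δ4=01111111 Δ5=00111111 | 5Δ
t=3: Δ0=00111111 Δ1=00110111 | 1Δ
t=4: Δ0=00110111 Δ1=00111111 Δ2=00111110 Δ3=10111110 Δ4=10011110 Δ5=11011110 | 5Δ
t=5: Δ0=11011110 Δ1=11010110 | 1Δ
t=6: Δ0=11010110 Δ1=11011110 Δ2=11011111 Δ3=01011111 Δ4=01111111 Δ5=00111111 | 5Δ
t=7: Δ0=00111111 Δ1=00110111 | 1Δ
t=8: Δ0=00110111 Δ1=00111111 Δ2=00111110 Δ3=10111110 Δ4=10011110 Δ5=11011110 | 5Δ
t=9: Δ0=11011110 Δ1=11010110 | 1Δ
t=10: Δ0=11010110 Δ1=11011110 Δ2=11011111 Δ3=01011111 Δ4=01111111 Δ5=00111111 | 5Δ
t=11: Δ0=00111111 Δ1=00110111 | 1Δ
t=12: Δ0=00110111 Δ1=00111111 Δ2=00111110 Δ3=10111110 Δ4=10011110 Δ5=11011110 | 5Δ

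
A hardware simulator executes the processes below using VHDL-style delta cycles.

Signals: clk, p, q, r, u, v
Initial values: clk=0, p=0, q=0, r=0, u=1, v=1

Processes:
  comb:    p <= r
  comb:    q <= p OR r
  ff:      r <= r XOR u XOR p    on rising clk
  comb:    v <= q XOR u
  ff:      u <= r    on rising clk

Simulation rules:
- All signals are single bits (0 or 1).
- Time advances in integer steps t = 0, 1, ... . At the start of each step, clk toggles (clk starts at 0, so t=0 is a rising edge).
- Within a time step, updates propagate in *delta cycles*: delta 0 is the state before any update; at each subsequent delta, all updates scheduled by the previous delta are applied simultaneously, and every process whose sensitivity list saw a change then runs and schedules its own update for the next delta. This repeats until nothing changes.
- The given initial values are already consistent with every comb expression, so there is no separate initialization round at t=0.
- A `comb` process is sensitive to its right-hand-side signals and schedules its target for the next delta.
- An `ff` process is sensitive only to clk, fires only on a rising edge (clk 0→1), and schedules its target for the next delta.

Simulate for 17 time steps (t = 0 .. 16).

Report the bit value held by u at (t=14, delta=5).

t=0 Δ0: clk=0 v=1 q=0 u=1 r=0 p=0
  Δ1: clk:0→1
  Δ2: u:1→0, r:0→1
  Δ3: v:1→0, q:0→1, p:0→1
  Δ4: v:0→1
  (4Δ to stable)
t=1 Δ0: clk=1 v=1 q=1 u=0 r=1 p=1
  Δ1: clk:1→0
  (1Δ to stable)
t=2 Δ0: clk=0 v=1 q=1 u=0 r=1 p=1
  Δ1: clk:0→1
  Δ2: u:0→1, r:1→0
  Δ3: v:1→0, p:1→0
  Δ4: q:1→0
  Δ5: v:0→1
  (5Δ to stable)
t=3 Δ0: clk=1 v=1 q=0 u=1 r=0 p=0
  Δ1: clk:1→0
  (1Δ to stable)
t=4 Δ0: clk=0 v=1 q=0 u=1 r=0 p=0
  Δ1: clk:0→1
  Δ2: u:1→0, r:0→1
  Δ3: v:1→0, q:0→1, p:0→1
  Δ4: v:0→1
  (4Δ to stable)
t=5 Δ0: clk=1 v=1 q=1 u=0 r=1 p=1
  Δ1: clk:1→0
  (1Δ to stable)
t=6 Δ0: clk=0 v=1 q=1 u=0 r=1 p=1
  Δ1: clk:0→1
  Δ2: u:0→1, r:1→0
  Δ3: v:1→0, p:1→0
  Δ4: q:1→0
  Δ5: v:0→1
  (5Δ to stable)
t=7 Δ0: clk=1 v=1 q=0 u=1 r=0 p=0
  Δ1: clk:1→0
  (1Δ to stable)
t=8 Δ0: clk=0 v=1 q=0 u=1 r=0 p=0
  Δ1: clk:0→1
  Δ2: u:1→0, r:0→1
  Δ3: v:1→0, q:0→1, p:0→1
  Δ4: v:0→1
  (4Δ to stable)
t=9 Δ0: clk=1 v=1 q=1 u=0 r=1 p=1
  Δ1: clk:1→0
  (1Δ to stable)
t=10 Δ0: clk=0 v=1 q=1 u=0 r=1 p=1
  Δ1: clk:0→1
  Δ2: u:0→1, r:1→0
  Δ3: v:1→0, p:1→0
  Δ4: q:1→0
  Δ5: v:0→1
  (5Δ to stable)
t=11 Δ0: clk=1 v=1 q=0 u=1 r=0 p=0
  Δ1: clk:1→0
  (1Δ to stable)
t=12 Δ0: clk=0 v=1 q=0 u=1 r=0 p=0
  Δ1: clk:0→1
  Δ2: u:1→0, r:0→1
  Δ3: v:1→0, q:0→1, p:0→1
  Δ4: v:0→1
  (4Δ to stable)
t=13 Δ0: clk=1 v=1 q=1 u=0 r=1 p=1
  Δ1: clk:1→0
  (1Δ to stable)
t=14 Δ0: clk=0 v=1 q=1 u=0 r=1 p=1
  Δ1: clk:0→1
  Δ2: u:0→1, r:1→0
  Δ3: v:1→0, p:1→0
  Δ4: q:1→0
  Δ5: v:0→1
  (5Δ to stable)
t=15 Δ0: clk=1 v=1 q=0 u=1 r=0 p=0
  Δ1: clk:1→0
  (1Δ to stable)
t=16 Δ0: clk=0 v=1 q=0 u=1 r=0 p=0
  Δ1: clk:0→1
  Δ2: u:1→0, r:0→1
  Δ3: v:1→0, q:0→1, p:0→1
  Δ4: v:0→1
  (4Δ to stable)

1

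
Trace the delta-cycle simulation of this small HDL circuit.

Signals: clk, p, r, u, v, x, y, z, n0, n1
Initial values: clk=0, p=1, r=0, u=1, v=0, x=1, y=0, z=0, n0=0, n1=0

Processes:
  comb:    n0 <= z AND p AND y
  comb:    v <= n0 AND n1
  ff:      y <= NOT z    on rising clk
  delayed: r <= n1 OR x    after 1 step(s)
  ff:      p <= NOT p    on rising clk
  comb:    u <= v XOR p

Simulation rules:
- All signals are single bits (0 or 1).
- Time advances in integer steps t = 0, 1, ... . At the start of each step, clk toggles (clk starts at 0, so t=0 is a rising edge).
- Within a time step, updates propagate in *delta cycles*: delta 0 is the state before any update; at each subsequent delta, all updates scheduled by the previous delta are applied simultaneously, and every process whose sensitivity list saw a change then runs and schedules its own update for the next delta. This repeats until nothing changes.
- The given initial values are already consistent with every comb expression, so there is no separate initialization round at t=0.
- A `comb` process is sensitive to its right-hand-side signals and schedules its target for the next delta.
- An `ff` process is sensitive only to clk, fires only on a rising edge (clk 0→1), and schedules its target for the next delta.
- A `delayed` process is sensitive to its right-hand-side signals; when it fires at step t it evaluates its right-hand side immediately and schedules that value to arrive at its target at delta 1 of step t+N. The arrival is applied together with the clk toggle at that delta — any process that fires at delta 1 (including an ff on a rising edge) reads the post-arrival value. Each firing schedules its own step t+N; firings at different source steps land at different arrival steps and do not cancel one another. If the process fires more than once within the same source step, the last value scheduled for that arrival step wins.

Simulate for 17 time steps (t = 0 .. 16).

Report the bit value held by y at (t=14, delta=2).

t=0 Δ0: p=1 z=0 clk=0 y=0 r=0 v=0 x=1 n1=0 n0=0 u=1
  Δ1: clk:0→1
  Δ2: p:1→0, y:0→1
  Δ3: u:1→0
  (3Δ to stable)
t=1 Δ0: p=0 z=0 clk=1 y=1 r=0 v=0 x=1 n1=0 n0=0 u=0
  Δ1: clk:1→0
  (1Δ to stable)
t=2 Δ0: p=0 z=0 clk=0 y=1 r=0 v=0 x=1 n1=0 n0=0 u=0
  Δ1: clk:0→1
  Δ2: p:0→1
  Δ3: u:0→1
  (3Δ to stable)
t=3 Δ0: p=1 z=0 clk=1 y=1 r=0 v=0 x=1 n1=0 n0=0 u=1
  Δ1: clk:1→0
  (1Δ to stable)
t=4 Δ0: p=1 z=0 clk=0 y=1 r=0 v=0 x=1 n1=0 n0=0 u=1
  Δ1: clk:0→1
  Δ2: p:1→0
  Δ3: u:1→0
  (3Δ to stable)
t=5 Δ0: p=0 z=0 clk=1 y=1 r=0 v=0 x=1 n1=0 n0=0 u=0
  Δ1: clk:1→0
  (1Δ to stable)
t=6 Δ0: p=0 z=0 clk=0 y=1 r=0 v=0 x=1 n1=0 n0=0 u=0
  Δ1: clk:0→1
  Δ2: p:0→1
  Δ3: u:0→1
  (3Δ to stable)
t=7 Δ0: p=1 z=0 clk=1 y=1 r=0 v=0 x=1 n1=0 n0=0 u=1
  Δ1: clk:1→0
  (1Δ to stable)
t=8 Δ0: p=1 z=0 clk=0 y=1 r=0 v=0 x=1 n1=0 n0=0 u=1
  Δ1: clk:0→1
  Δ2: p:1→0
  Δ3: u:1→0
  (3Δ to stable)
t=9 Δ0: p=0 z=0 clk=1 y=1 r=0 v=0 x=1 n1=0 n0=0 u=0
  Δ1: clk:1→0
  (1Δ to stable)
t=10 Δ0: p=0 z=0 clk=0 y=1 r=0 v=0 x=1 n1=0 n0=0 u=0
  Δ1: clk:0→1
  Δ2: p:0→1
  Δ3: u:0→1
  (3Δ to stable)
t=11 Δ0: p=1 z=0 clk=1 y=1 r=0 v=0 x=1 n1=0 n0=0 u=1
  Δ1: clk:1→0
  (1Δ to stable)
t=12 Δ0: p=1 z=0 clk=0 y=1 r=0 v=0 x=1 n1=0 n0=0 u=1
  Δ1: clk:0→1
  Δ2: p:1→0
  Δ3: u:1→0
  (3Δ to stable)
t=13 Δ0: p=0 z=0 clk=1 y=1 r=0 v=0 x=1 n1=0 n0=0 u=0
  Δ1: clk:1→0
  (1Δ to stable)
t=14 Δ0: p=0 z=0 clk=0 y=1 r=0 v=0 x=1 n1=0 n0=0 u=0
  Δ1: clk:0→1
  Δ2: p:0→1
  Δ3: u:0→1
  (3Δ to stable)
t=15 Δ0: p=1 z=0 clk=1 y=1 r=0 v=0 x=1 n1=0 n0=0 u=1
  Δ1: clk:1→0
  (1Δ to stable)
t=16 Δ0: p=1 z=0 clk=0 y=1 r=0 v=0 x=1 n1=0 n0=0 u=1
  Δ1: clk:0→1
  Δ2: p:1→0
  Δ3: u:1→0
  (3Δ to stable)

1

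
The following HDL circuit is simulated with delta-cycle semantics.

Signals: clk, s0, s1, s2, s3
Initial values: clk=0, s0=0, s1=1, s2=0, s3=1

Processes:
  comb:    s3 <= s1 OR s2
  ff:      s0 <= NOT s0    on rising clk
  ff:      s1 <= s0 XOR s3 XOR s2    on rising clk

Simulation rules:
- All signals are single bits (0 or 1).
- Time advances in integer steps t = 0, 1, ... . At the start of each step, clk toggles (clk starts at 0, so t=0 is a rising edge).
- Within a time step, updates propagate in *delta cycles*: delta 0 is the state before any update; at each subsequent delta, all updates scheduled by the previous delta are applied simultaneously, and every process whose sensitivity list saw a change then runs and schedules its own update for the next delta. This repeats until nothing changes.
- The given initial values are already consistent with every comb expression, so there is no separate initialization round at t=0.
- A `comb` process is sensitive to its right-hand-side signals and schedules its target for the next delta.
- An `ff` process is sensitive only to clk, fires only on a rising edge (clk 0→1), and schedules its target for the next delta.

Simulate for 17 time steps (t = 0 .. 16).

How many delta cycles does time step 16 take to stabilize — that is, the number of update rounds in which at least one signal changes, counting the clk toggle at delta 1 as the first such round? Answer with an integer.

2

t=0 Δ0: s1=1 clk=0 s3=1 s0=0 s2=0
  Δ1: clk:0→1
  Δ2: s0:0→1
  (2Δ to stable)
t=1 Δ0: s1=1 clk=1 s3=1 s0=1 s2=0
  Δ1: clk:1→0
  (1Δ to stable)
t=2 Δ0: s1=1 clk=0 s3=1 s0=1 s2=0
  Δ1: clk:0→1
  Δ2: s1:1→0, s0:1→0
  Δ3: s3:1→0
  (3Δ to stable)
t=3 Δ0: s1=0 clk=1 s3=0 s0=0 s2=0
  Δ1: clk:1→0
  (1Δ to stable)
t=4 Δ0: s1=0 clk=0 s3=0 s0=0 s2=0
  Δ1: clk:0→1
  Δ2: s0:0→1
  (2Δ to stable)
t=5 Δ0: s1=0 clk=1 s3=0 s0=1 s2=0
  Δ1: clk:1→0
  (1Δ to stable)
t=6 Δ0: s1=0 clk=0 s3=0 s0=1 s2=0
  Δ1: clk:0→1
  Δ2: s1:0→1, s0:1→0
  Δ3: s3:0→1
  (3Δ to stable)
t=7 Δ0: s1=1 clk=1 s3=1 s0=0 s2=0
  Δ1: clk:1→0
  (1Δ to stable)
t=8 Δ0: s1=1 clk=0 s3=1 s0=0 s2=0
  Δ1: clk:0→1
  Δ2: s0:0→1
  (2Δ to stable)
t=9 Δ0: s1=1 clk=1 s3=1 s0=1 s2=0
  Δ1: clk:1→0
  (1Δ to stable)
t=10 Δ0: s1=1 clk=0 s3=1 s0=1 s2=0
  Δ1: clk:0→1
  Δ2: s1:1→0, s0:1→0
  Δ3: s3:1→0
  (3Δ to stable)
t=11 Δ0: s1=0 clk=1 s3=0 s0=0 s2=0
  Δ1: clk:1→0
  (1Δ to stable)
t=12 Δ0: s1=0 clk=0 s3=0 s0=0 s2=0
  Δ1: clk:0→1
  Δ2: s0:0→1
  (2Δ to stable)
t=13 Δ0: s1=0 clk=1 s3=0 s0=1 s2=0
  Δ1: clk:1→0
  (1Δ to stable)
t=14 Δ0: s1=0 clk=0 s3=0 s0=1 s2=0
  Δ1: clk:0→1
  Δ2: s1:0→1, s0:1→0
  Δ3: s3:0→1
  (3Δ to stable)
t=15 Δ0: s1=1 clk=1 s3=1 s0=0 s2=0
  Δ1: clk:1→0
  (1Δ to stable)
t=16 Δ0: s1=1 clk=0 s3=1 s0=0 s2=0
  Δ1: clk:0→1
  Δ2: s0:0→1
  (2Δ to stable)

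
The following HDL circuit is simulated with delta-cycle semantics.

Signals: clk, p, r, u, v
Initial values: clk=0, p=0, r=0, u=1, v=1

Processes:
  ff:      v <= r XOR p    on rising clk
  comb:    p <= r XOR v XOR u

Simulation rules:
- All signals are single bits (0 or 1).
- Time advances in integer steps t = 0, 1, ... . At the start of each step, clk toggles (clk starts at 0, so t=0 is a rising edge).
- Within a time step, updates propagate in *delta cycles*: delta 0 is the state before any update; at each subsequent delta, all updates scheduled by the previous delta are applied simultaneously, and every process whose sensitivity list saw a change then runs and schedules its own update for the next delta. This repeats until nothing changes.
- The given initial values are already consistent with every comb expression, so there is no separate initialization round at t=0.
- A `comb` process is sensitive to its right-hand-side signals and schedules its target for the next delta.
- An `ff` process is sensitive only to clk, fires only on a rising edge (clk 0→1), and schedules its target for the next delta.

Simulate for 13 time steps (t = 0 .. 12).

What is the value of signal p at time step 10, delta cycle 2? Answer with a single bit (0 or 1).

t=0 Δ0: r=0 clk=0 v=1 p=0 u=1
  Δ1: clk:0→1
  Δ2: v:1→0
  Δ3: p:0→1
  (3Δ to stable)
t=1 Δ0: r=0 clk=1 v=0 p=1 u=1
  Δ1: clk:1→0
  (1Δ to stable)
t=2 Δ0: r=0 clk=0 v=0 p=1 u=1
  Δ1: clk:0→1
  Δ2: v:0→1
  Δ3: p:1→0
  (3Δ to stable)
t=3 Δ0: r=0 clk=1 v=1 p=0 u=1
  Δ1: clk:1→0
  (1Δ to stable)
t=4 Δ0: r=0 clk=0 v=1 p=0 u=1
  Δ1: clk:0→1
  Δ2: v:1→0
  Δ3: p:0→1
  (3Δ to stable)
t=5 Δ0: r=0 clk=1 v=0 p=1 u=1
  Δ1: clk:1→0
  (1Δ to stable)
t=6 Δ0: r=0 clk=0 v=0 p=1 u=1
  Δ1: clk:0→1
  Δ2: v:0→1
  Δ3: p:1→0
  (3Δ to stable)
t=7 Δ0: r=0 clk=1 v=1 p=0 u=1
  Δ1: clk:1→0
  (1Δ to stable)
t=8 Δ0: r=0 clk=0 v=1 p=0 u=1
  Δ1: clk:0→1
  Δ2: v:1→0
  Δ3: p:0→1
  (3Δ to stable)
t=9 Δ0: r=0 clk=1 v=0 p=1 u=1
  Δ1: clk:1→0
  (1Δ to stable)
t=10 Δ0: r=0 clk=0 v=0 p=1 u=1
  Δ1: clk:0→1
  Δ2: v:0→1
  Δ3: p:1→0
  (3Δ to stable)
t=11 Δ0: r=0 clk=1 v=1 p=0 u=1
  Δ1: clk:1→0
  (1Δ to stable)
t=12 Δ0: r=0 clk=0 v=1 p=0 u=1
  Δ1: clk:0→1
  Δ2: v:1→0
  Δ3: p:0→1
  (3Δ to stable)

1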